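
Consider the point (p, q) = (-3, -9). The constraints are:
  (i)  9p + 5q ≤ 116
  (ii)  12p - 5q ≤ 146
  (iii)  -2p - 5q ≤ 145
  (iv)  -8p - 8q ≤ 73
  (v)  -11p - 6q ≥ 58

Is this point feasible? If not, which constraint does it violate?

not feasible — violates (iv)

Constraint (iv): -8p - 8q = 96, which is not ≤ 73. All other constraints are satisfied.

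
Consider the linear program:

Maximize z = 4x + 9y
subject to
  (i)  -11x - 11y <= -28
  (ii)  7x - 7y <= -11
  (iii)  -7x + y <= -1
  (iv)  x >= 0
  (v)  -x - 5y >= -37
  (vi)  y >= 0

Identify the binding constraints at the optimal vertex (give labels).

Feasible corners and z = 4x + 9y:
  (75/154, 317/154) → z = 3153/154
  (39/88, 185/88) → z = 1821/88
  (34/7, 45/7) → z = 541/7
  (7/6, 43/6) → z = 415/6

The maximum is at (34/7, 45/7). Substituting into each constraint, equality holds for (ii) and (v); the remaining constraints have slack.

(ii) and (v)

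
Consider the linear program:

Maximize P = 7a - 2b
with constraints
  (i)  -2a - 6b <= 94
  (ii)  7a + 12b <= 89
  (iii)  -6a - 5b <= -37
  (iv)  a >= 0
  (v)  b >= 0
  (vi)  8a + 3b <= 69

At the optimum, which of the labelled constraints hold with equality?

Extreme points and P = 7a - 2b:
  (0, 89/12) → P = -89/6
  (187/25, 229/75) → P = 3469/75
  (0, 37/5) → P = -74/5
  (37/6, 0) → P = 259/6
  (69/8, 0) → P = 483/8

The maximum is at (69/8, 0). Substituting into each constraint, equality holds for (v) and (vi); the remaining constraints have slack.

(v) and (vi)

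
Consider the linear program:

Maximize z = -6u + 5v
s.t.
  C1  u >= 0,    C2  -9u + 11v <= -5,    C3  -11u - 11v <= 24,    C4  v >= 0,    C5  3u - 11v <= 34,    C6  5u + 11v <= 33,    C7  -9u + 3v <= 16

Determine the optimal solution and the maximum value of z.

Corner points and z = -6u + 5v:
  (5/9, 0) → z = -10/3
  (19/7, 136/77) → z = -82/11
  (33/5, 0) → z = -198/5

u = 5/9, v = 0, maximum z = -10/3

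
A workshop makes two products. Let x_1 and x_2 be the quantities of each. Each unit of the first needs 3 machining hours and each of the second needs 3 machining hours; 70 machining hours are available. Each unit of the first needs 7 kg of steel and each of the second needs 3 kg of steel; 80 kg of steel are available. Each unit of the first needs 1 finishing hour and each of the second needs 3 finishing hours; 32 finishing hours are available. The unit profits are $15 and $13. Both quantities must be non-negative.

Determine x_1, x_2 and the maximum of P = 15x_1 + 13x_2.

x_1 = 8, x_2 = 8, maximum P = 224

Extreme points and P = 15x_1 + 13x_2:
  (0, 0) → P = 0
  (0, 32/3) → P = 416/3
  (80/7, 0) → P = 1200/7
  (8, 8) → P = 224

At the optimal vertex, 7x_1 + 3x_2 = 80 and x_1 + 3x_2 = 32.
Solving simultaneously gives x_1 = 8, x_2 = 8.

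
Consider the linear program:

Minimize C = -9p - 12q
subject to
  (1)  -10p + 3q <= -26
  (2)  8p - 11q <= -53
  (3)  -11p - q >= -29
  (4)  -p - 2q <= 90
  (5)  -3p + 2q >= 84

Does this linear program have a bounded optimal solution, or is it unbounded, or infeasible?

infeasible

The boundaries -10p + 3q = -26 and -3p + 2q = 84 meet at (304/11, 918/11), but that point violates -11p - q ≥ -29. Every candidate vertex is excluded by some other constraint, so the feasible region is empty.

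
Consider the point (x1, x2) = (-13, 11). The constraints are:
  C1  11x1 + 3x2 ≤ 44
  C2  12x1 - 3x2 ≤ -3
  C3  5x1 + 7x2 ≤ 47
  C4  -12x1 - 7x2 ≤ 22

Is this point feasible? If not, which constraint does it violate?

Constraint C4: -12x1 - 7x2 = 79, which is not ≤ 22. All other constraints are satisfied.

not feasible — violates C4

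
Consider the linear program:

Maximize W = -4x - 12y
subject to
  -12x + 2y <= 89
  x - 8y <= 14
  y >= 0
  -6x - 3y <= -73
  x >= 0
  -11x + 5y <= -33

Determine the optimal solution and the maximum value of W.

Vertices and W = -4x - 12y:
  (14, 0) → W = -56
  (73/6, 0) → W = -146/3
  (464/63, 605/63) → W = -9116/63
The feasible region is unbounded (it extends along (5, 11), (8, 1)), but W strictly decreases along every unbounded feasible direction, so there is no improving ray and the maximum is attained at a vertex.

x = 73/6, y = 0, maximum W = -146/3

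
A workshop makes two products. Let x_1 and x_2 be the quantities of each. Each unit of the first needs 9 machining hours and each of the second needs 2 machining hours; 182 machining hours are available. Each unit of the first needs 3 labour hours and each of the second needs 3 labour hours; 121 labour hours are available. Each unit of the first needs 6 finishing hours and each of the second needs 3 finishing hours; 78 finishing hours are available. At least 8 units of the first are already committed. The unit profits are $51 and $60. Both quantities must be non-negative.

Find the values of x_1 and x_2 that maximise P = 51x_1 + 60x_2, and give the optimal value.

Feasible corners and P = 51x_1 + 60x_2:
  (13, 0) → P = 663
  (8, 0) → P = 408
  (8, 10) → P = 1008

The optimum lies where 6x_1 + 3x_2 = 78 and x_1 = 8.
Solving simultaneously gives x_1 = 8, x_2 = 10.

x_1 = 8, x_2 = 10, maximum P = 1008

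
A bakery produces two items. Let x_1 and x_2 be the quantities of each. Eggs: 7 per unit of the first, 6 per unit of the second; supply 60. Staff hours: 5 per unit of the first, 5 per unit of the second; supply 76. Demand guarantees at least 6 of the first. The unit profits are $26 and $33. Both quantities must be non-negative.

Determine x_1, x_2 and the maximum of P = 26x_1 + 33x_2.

Corner points and P = 26x_1 + 33x_2:
  (60/7, 0) → P = 1560/7
  (6, 0) → P = 156
  (6, 3) → P = 255

x_1 = 6, x_2 = 3, maximum P = 255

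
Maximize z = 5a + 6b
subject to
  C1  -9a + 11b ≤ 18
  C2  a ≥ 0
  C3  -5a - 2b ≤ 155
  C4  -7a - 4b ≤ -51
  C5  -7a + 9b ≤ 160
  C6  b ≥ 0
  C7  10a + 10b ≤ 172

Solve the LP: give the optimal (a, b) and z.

At the optimal vertex, -9a + 11b = 18 and 10a + 10b = 172.
Solving simultaneously gives a = 214/25, b = 216/25.

a = 214/25, b = 216/25, maximum z = 2366/25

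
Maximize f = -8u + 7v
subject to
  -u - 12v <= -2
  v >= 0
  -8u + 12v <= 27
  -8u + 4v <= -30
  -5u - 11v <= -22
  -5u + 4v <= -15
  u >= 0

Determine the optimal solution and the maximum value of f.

Extreme points and f = -8u + 7v:
  (22/5, 0) → f = -176/5
  (72/7, 255/28) → f = -519/28
  (209/54, 13/54) → f = -527/18
  (5, 5/2) → f = -45/2
The feasible region is unbounded (it extends along (3, 2), (1, 0)), but f strictly decreases along every unbounded feasible direction, so there is no improving ray and the maximum is attained at a vertex.

At the optimal vertex, -8u + 12v = 27 and -5u + 4v = -15.
Solving simultaneously gives u = 72/7, v = 255/28.

u = 72/7, v = 255/28, maximum f = -519/28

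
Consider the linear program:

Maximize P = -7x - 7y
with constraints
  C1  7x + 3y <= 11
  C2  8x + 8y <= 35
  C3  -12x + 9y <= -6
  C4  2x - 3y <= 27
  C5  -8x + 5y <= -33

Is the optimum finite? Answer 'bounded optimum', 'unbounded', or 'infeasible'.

Extreme points and P = -7x - 7y:
  (38/9, -167/27) → P = 371/27
  (154/59, -143/59) → P = -77/59
  (-18/7, -75/7) → P = 93
The feasible region has finitely many vertices and no improving ray; the maximum is 93 at (-18/7, -75/7).

bounded optimum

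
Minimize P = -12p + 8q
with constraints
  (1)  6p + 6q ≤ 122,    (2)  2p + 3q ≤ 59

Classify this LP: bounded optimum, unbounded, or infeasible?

unbounded

From the feasible point (2, 55/3), moving in the direction (6, -6) keeps every constraint satisfied while P decreases without bound.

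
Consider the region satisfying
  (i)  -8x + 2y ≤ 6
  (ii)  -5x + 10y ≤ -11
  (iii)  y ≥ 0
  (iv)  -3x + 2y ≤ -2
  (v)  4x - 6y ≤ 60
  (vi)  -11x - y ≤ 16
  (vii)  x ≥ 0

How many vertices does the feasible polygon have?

Pairwise boundary intersections that survive every other constraint:
  (11/5, 0)
  (267/5, 128/5)
  (15, 0)

3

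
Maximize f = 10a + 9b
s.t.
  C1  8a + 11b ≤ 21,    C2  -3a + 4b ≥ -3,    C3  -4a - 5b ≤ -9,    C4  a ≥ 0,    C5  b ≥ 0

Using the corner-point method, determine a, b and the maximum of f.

Feasible corners and f = 10a + 9b:
  (9/5, 3/5) → f = 117/5
  (0, 21/11) → f = 189/11
  (51/31, 15/31) → f = 645/31
  (0, 9/5) → f = 81/5

At the optimal vertex, 8a + 11b = 21 and -3a + 4b = -3.
Solving simultaneously gives a = 9/5, b = 3/5.

a = 9/5, b = 3/5, maximum f = 117/5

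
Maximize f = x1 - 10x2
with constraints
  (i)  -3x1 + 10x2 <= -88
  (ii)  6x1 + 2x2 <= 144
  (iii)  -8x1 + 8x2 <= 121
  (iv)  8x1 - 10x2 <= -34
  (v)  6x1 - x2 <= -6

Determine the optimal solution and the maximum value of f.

x1 = -469/8, x2 = -87/2, maximum f = 3011/8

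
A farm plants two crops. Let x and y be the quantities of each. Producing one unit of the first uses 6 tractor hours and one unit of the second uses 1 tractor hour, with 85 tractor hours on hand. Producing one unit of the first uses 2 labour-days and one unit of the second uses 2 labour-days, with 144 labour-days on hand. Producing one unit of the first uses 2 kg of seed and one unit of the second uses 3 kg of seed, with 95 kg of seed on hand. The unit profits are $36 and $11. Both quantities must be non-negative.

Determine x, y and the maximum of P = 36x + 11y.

The binding constraints are 6x + y = 85 and 2x + 3y = 95.
Solving simultaneously gives x = 10, y = 25.

x = 10, y = 25, maximum P = 635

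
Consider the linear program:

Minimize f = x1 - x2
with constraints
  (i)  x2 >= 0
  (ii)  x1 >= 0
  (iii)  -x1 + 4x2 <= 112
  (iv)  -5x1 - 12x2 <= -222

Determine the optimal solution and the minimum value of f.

x1 = 0, x2 = 28, minimum f = -28

The feasible region is unbounded (it extends along (4, 1), (1, 0)), but f strictly increases along every unbounded feasible direction, so there is no improving ray and the minimum is attained at a vertex.

The binding constraints are x1 = 0 and -x1 + 4x2 = 112.
Solving simultaneously gives x1 = 0, x2 = 28.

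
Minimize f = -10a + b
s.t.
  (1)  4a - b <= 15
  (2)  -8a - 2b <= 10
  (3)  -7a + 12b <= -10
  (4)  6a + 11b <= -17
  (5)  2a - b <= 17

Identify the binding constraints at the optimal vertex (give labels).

(1) and (4)

Feasible corners and f = -10a + b:
  (5/4, -10) → f = -45/2
  (74/25, -79/25) → f = -819/25
  (-10/11, -15/11) → f = 85/11
  (-94/149, -179/149) → f = 761/149

The minimum is at (74/25, -79/25). Substituting into each constraint, equality holds for (1) and (4); the remaining constraints have slack.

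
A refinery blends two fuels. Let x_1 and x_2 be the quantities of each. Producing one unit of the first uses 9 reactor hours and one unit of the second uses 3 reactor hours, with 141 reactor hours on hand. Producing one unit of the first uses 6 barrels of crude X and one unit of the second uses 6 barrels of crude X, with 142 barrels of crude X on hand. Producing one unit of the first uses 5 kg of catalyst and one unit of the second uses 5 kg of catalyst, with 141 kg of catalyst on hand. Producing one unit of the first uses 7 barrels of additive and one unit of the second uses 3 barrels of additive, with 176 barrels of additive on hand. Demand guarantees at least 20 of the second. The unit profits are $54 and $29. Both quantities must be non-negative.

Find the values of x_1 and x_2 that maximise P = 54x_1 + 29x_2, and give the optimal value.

Extreme points and P = 54x_1 + 29x_2:
  (0, 71/3) → P = 2059/3
  (0, 20) → P = 580
  (11/3, 20) → P = 778

At the optimal vertex, 6x_1 + 6x_2 = 142 and x_2 = 20.
Solving simultaneously gives x_1 = 11/3, x_2 = 20.

x_1 = 11/3, x_2 = 20, maximum P = 778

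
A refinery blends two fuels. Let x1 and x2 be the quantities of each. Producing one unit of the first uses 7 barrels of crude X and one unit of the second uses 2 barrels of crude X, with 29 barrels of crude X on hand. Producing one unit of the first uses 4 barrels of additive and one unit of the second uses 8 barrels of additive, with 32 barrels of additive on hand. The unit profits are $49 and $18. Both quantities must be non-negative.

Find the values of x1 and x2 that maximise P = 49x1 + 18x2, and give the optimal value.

Corner points and P = 49x1 + 18x2:
  (0, 0) → P = 0
  (0, 4) → P = 72
  (29/7, 0) → P = 203
  (7/2, 9/4) → P = 212

x1 = 7/2, x2 = 9/4, maximum P = 212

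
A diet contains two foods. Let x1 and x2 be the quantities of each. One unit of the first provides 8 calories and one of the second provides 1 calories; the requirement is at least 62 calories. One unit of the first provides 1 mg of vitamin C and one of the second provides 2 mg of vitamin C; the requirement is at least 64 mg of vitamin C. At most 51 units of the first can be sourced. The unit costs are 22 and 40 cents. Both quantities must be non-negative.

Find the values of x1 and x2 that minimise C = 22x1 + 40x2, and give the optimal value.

x1 = 4, x2 = 30, minimum C = 1288

Feasible corners and C = 22x1 + 40x2:
  (0, 62) → C = 2480
  (4, 30) → C = 1288
  (51, 13/2) → C = 1382
The feasible region is unbounded (it extends along (0, 1)), but C strictly increases along every unbounded feasible direction, so there is no improving ray and the minimum is attained at a vertex.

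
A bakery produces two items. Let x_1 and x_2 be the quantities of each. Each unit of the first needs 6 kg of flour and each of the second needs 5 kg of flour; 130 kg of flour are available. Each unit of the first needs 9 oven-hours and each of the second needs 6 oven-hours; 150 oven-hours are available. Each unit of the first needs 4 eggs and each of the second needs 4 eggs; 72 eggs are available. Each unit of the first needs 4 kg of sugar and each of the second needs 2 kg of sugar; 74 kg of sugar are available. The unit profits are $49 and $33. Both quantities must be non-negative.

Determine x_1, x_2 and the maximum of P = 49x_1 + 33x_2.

Feasible corners and P = 49x_1 + 33x_2:
  (0, 0) → P = 0
  (0, 18) → P = 594
  (50/3, 0) → P = 2450/3
  (14, 4) → P = 818

The binding constraints are 9x_1 + 6x_2 = 150 and 4x_1 + 4x_2 = 72.
Solving simultaneously gives x_1 = 14, x_2 = 4.

x_1 = 14, x_2 = 4, maximum P = 818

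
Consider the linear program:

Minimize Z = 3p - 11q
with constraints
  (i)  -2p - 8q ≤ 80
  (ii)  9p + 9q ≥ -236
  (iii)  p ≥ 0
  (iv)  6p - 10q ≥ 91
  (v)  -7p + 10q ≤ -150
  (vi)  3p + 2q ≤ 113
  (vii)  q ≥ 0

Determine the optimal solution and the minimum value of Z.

p = 65/2, q = 31/4, minimum Z = 49/4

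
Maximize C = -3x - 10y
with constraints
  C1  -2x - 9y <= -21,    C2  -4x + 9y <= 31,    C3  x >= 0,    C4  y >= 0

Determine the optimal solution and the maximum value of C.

x = 0, y = 7/3, maximum C = -70/3

Extreme points and C = -3x - 10y:
  (0, 7/3) → C = -70/3
  (21/2, 0) → C = -63/2
  (0, 31/9) → C = -310/9
The feasible region is unbounded (it extends along (1, 0), (9, 4)), but C strictly decreases along every unbounded feasible direction, so there is no improving ray and the maximum is attained at a vertex.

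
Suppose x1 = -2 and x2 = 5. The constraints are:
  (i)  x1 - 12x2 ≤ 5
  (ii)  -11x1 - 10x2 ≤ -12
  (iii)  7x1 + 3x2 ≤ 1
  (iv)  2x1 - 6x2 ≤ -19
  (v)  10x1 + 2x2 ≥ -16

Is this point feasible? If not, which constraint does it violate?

(i): -62 ≤ 5 ✓
(ii): -28 ≤ -12 ✓
(iii): 1 ≤ 1 ✓
(iv): -34 ≤ -19 ✓
(v): -10 ≥ -16 ✓

feasible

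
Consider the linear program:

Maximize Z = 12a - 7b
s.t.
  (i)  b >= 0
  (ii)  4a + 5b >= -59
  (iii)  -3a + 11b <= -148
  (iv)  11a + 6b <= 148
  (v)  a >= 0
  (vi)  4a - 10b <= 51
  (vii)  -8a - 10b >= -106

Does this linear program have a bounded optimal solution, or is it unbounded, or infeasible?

infeasible

The boundaries b = 0 and a = 0 meet at (0, 0), but that point violates -3a + 11b ≤ -148. Every candidate vertex is excluded by some other constraint, so the feasible region is empty.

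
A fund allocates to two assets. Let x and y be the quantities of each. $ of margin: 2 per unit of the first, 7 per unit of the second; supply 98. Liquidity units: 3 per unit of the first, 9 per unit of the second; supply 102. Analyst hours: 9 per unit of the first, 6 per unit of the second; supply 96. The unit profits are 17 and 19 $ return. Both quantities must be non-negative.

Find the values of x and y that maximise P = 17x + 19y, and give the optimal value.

At the optimal vertex, 3x + 9y = 102 and 9x + 6y = 96.
Solving simultaneously gives x = 4, y = 10.

x = 4, y = 10, maximum P = 258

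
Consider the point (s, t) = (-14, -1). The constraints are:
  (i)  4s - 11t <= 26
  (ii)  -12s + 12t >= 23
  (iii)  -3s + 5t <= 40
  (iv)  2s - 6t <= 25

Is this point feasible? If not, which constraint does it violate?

(i): -45 ≤ 26 ✓
(ii): 156 ≥ 23 ✓
(iii): 37 ≤ 40 ✓
(iv): -22 ≤ 25 ✓

feasible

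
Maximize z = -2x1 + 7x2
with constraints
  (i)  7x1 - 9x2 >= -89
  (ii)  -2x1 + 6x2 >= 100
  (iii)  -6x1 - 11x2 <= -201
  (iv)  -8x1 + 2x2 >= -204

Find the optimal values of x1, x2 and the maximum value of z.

x1 = 1007/29, x2 = 1070/29, maximum z = 5476/29

The optimum lies where 7x1 - 9x2 = -89 and -8x1 + 2x2 = -204.
Solving simultaneously gives x1 = 1007/29, x2 = 1070/29.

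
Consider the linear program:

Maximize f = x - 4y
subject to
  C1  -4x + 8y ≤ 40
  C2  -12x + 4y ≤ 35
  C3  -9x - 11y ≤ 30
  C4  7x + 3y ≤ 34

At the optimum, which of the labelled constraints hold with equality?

C3 and C4

Extreme points and f = x - 4y:
  (-3/2, 17/4) → f = -37/2
  (38/17, 104/17) → f = -378/17
  (-505/168, -15/56) → f = -325/168
  (232/25, -258/25) → f = 1264/25

The maximum is at (232/25, -258/25). Substituting into each constraint, equality holds for C3 and C4; the remaining constraints have slack.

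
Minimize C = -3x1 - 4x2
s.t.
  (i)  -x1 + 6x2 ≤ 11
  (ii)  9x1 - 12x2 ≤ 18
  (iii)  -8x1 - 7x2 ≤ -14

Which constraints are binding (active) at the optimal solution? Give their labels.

Vertices and C = -3x1 - 4x2:
  (40/7, 39/14) → C = -198/7
  (7/55, 102/55) → C = -39/5
  (98/53, -6/53) → C = -270/53

The minimum is at (40/7, 39/14). Substituting into each constraint, equality holds for (i) and (ii); the remaining constraints have slack.

(i) and (ii)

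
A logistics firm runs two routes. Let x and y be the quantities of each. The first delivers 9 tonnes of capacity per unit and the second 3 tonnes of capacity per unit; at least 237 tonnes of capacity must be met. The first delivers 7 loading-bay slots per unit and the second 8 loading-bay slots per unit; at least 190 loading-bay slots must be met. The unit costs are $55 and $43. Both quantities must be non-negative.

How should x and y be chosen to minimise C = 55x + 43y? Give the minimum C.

x = 26, y = 1, minimum C = 1473

Vertices and C = 55x + 43y:
  (0, 79) → C = 3397
  (190/7, 0) → C = 10450/7
  (26, 1) → C = 1473
The feasible region is unbounded (it extends along (0, 1), (1, 0)), but C strictly increases along every unbounded feasible direction, so there is no improving ray and the minimum is attained at a vertex.

At the optimal vertex, 9x + 3y = 237 and 7x + 8y = 190.
Solving simultaneously gives x = 26, y = 1.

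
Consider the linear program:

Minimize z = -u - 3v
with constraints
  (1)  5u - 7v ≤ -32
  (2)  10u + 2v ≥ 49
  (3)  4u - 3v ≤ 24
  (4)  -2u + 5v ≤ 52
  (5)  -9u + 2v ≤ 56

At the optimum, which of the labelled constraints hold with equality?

Feasible corners and z = -u - 3v:
  (279/80, 113/16) → z = -987/40
  (204/11, 196/11) → z = -72
  (47/18, 103/9) → z = -665/18

The minimum is at (204/11, 196/11). Substituting into each constraint, equality holds for (1) and (4); the remaining constraints have slack.

(1) and (4)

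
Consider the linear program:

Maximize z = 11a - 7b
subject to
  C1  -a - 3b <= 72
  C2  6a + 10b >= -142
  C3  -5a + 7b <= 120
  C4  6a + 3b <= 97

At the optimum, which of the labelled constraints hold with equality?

Vertices and z = 11a - 7b:
  (-1097/46, 5/46) → z = -6051/23
  (698/21, -239/7) → z = 12697/21
  (319/57, 1205/57) → z = -1642/19

The maximum is at (698/21, -239/7). Substituting into each constraint, equality holds for C2 and C4; the remaining constraints have slack.

C2 and C4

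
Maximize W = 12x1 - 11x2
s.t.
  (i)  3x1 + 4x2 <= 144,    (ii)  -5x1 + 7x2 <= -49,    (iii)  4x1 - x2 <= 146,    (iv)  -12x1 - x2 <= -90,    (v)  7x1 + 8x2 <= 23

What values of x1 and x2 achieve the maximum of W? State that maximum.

Corner points and W = 12x1 - 11x2:
  (59/4, -87) → W = 1134
  (397/13, -310/13) → W = 8174/13
  (697/89, -354/89) → W = 12258/89

x1 = 59/4, x2 = -87, maximum W = 1134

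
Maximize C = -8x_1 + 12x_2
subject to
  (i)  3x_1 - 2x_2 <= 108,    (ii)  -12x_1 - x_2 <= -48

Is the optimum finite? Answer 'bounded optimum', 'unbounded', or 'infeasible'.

From the feasible point (68/9, -128/3), moving in the direction (2, 3) keeps every constraint satisfied while C increases without bound.

unbounded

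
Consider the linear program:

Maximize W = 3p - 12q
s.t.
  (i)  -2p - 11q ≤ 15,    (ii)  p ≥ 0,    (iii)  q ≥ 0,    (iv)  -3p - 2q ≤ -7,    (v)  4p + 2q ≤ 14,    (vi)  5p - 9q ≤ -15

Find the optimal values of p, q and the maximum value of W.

p = 33/37, q = 80/37, maximum W = -861/37

Vertices and W = 3p - 12q:
  (0, 7/2) → W = -42
  (0, 7) → W = -84
  (33/37, 80/37) → W = -861/37
  (48/23, 65/23) → W = -636/23

The binding constraints are -3p - 2q = -7 and 5p - 9q = -15.
Solving simultaneously gives p = 33/37, q = 80/37.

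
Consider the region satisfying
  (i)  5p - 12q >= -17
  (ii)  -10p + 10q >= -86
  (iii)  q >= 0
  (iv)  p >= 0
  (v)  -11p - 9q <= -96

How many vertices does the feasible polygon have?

The feasible vertices (each the meet of two boundaries and inside every other half-plane) are:
  (601/35, 60/7)
  (333/59, 667/177)
  (867/100, 7/100)

3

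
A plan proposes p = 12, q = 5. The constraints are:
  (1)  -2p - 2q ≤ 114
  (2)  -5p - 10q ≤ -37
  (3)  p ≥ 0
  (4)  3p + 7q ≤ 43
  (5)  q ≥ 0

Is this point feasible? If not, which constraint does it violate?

not feasible — violates (4)

Constraint (4): 3p + 7q = 71, which is not ≤ 43. All other constraints are satisfied.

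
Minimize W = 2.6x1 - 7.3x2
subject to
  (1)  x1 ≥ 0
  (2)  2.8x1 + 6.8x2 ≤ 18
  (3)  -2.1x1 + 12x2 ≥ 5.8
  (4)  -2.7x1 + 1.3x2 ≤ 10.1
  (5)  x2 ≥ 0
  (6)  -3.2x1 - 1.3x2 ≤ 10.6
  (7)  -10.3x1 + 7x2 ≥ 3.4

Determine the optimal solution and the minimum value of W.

x1 = 0, x2 = 45/17, minimum W = -657/34

Extreme points and W = 2.6x1 - 7.3x2:
  (0, 45/17) → W = -657/34
  (0, 17/35) → W = -1241/350
  (2572/2241, 4873/2241) → W = -288857/22410

The optimum lies where x1 = 0 and 2.8x1 + 6.8x2 = 18.
Solving simultaneously gives x1 = 0, x2 = 45/17.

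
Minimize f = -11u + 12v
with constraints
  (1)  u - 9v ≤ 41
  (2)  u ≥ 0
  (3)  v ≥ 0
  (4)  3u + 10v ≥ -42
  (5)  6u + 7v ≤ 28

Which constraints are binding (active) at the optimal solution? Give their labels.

(3) and (5)

Extreme points and f = -11u + 12v:
  (0, 0) → f = 0
  (0, 4) → f = 48
  (14/3, 0) → f = -154/3

The minimum is at (14/3, 0). Substituting into each constraint, equality holds for (3) and (5); the remaining constraints have slack.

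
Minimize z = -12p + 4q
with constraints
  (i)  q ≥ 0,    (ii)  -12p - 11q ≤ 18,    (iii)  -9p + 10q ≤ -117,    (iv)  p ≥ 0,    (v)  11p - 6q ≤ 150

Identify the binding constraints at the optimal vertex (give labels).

Extreme points and z = -12p + 4q:
  (13, 0) → z = -156
  (150/11, 0) → z = -1800/11
  (57/4, 9/8) → z = -333/2

The minimum is at (57/4, 9/8). Substituting into each constraint, equality holds for (iii) and (v); the remaining constraints have slack.

(iii) and (v)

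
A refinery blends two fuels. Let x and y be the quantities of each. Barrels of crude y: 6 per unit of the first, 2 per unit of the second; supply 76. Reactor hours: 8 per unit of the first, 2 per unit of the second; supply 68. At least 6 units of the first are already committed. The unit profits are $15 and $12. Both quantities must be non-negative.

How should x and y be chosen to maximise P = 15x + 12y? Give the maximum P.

x = 6, y = 10, maximum P = 210

Corner points and P = 15x + 12y:
  (17/2, 0) → P = 255/2
  (6, 0) → P = 90
  (6, 10) → P = 210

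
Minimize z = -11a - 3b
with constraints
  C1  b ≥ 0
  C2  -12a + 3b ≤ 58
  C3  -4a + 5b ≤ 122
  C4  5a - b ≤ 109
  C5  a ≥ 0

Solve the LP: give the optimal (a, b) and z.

a = 667/21, b = 1046/21, minimum z = -10475/21

Corner points and z = -11a - 3b:
  (109/5, 0) → z = -1199/5
  (0, 0) → z = 0
  (19/12, 77/3) → z = -1133/12
  (0, 58/3) → z = -58
  (667/21, 1046/21) → z = -10475/21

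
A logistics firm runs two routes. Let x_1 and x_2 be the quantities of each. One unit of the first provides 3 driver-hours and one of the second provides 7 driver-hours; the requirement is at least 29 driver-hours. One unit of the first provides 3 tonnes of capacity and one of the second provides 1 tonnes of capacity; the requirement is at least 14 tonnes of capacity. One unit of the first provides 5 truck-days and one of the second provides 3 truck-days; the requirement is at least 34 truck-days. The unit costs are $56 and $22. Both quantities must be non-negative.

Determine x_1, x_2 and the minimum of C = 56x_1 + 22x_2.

The feasible region is unbounded (it extends along (0, 1), (1, 0)), but C strictly increases along every unbounded feasible direction, so there is no improving ray and the minimum is attained at a vertex.

x_1 = 2, x_2 = 8, minimum C = 288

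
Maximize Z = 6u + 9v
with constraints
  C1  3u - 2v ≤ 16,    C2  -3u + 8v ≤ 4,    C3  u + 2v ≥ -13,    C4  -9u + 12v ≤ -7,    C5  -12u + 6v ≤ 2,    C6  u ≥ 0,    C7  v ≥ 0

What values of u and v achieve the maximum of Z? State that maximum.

u = 68/9, v = 10/3, maximum Z = 226/3

Extreme points and Z = 6u + 9v:
  (68/9, 10/3) → Z = 226/3
  (16/3, 0) → Z = 32
  (26/9, 19/12) → Z = 379/12
  (7/9, 0) → Z = 14/3

The optimum lies where 3u - 2v = 16 and -3u + 8v = 4.
Solving simultaneously gives u = 68/9, v = 10/3.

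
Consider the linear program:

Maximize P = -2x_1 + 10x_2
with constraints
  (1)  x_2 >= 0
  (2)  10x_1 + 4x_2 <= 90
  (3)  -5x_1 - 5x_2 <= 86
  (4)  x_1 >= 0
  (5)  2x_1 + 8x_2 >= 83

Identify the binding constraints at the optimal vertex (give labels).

(2) and (4)

Vertices and P = -2x_1 + 10x_2:
  (0, 45/2) → P = 225
  (97/18, 325/36) → P = 159/2
  (0, 83/8) → P = 415/4

The maximum is at (0, 45/2). Substituting into each constraint, equality holds for (2) and (4); the remaining constraints have slack.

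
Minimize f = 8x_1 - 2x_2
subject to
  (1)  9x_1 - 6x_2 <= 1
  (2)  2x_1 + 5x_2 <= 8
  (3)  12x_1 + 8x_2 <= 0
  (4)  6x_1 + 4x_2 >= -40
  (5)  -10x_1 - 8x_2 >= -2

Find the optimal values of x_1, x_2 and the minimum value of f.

Extreme points and f = 8x_1 - 2x_2:
  (1/18, -1/12) → f = 11/18
  (-59/18, -61/12) → f = -289/18
  (-116/11, 64/11) → f = -96
  (-27/17, 38/17) → f = -292/17
  (-1, 3/2) → f = -11

The binding constraints are 2x_1 + 5x_2 = 8 and 6x_1 + 4x_2 = -40.
Solving simultaneously gives x_1 = -116/11, x_2 = 64/11.

x_1 = -116/11, x_2 = 64/11, minimum f = -96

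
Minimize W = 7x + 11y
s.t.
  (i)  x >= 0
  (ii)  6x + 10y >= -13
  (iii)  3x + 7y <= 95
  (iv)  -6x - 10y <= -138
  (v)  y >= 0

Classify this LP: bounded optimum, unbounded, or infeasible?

Feasible corners and W = 7x + 11y:
  (4/3, 13) → W = 457/3
  (95/3, 0) → W = 665/3
  (23, 0) → W = 161
The feasible region has finitely many vertices and no improving ray; the minimum is 457/3 at (4/3, 13).

bounded optimum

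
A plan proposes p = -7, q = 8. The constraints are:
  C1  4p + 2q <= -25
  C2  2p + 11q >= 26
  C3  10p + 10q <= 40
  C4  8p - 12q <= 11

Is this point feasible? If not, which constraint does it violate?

not feasible — violates C1

Constraint C1: 4p + 2q = -12, which is not ≤ -25. All other constraints are satisfied.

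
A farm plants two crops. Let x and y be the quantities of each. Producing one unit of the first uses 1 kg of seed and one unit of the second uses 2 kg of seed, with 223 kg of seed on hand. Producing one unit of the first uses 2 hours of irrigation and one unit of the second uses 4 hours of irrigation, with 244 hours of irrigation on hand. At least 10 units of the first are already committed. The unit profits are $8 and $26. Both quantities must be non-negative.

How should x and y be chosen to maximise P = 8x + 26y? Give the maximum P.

x = 10, y = 56, maximum P = 1536

Feasible corners and P = 8x + 26y:
  (122, 0) → P = 976
  (10, 0) → P = 80
  (10, 56) → P = 1536

The binding constraints are 2x + 4y = 244 and x = 10.
Solving simultaneously gives x = 10, y = 56.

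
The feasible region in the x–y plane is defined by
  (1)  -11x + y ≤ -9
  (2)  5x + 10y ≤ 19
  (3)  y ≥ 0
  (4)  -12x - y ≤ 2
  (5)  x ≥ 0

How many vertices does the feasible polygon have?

Pairwise boundary intersections that survive every other constraint:
  (109/115, 164/115)
  (9/11, 0)
  (19/5, 0)

3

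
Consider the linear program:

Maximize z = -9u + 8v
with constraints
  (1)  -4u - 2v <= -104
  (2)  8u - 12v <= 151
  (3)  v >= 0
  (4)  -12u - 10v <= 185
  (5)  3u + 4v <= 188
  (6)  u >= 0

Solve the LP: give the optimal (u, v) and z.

Vertices and z = -9u + 8v:
  (775/32, 57/16) → z = -6063/32
  (4, 44) → z = 316
  (715/17, 1051/68) → z = -4333/17

The binding constraints are -4u - 2v = -104 and 3u + 4v = 188.
Solving simultaneously gives u = 4, v = 44.

u = 4, v = 44, maximum z = 316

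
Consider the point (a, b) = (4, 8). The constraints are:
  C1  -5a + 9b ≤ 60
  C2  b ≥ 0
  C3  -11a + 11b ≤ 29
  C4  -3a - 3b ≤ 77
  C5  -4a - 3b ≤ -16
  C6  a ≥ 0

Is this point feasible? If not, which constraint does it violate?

Constraint C3: -11a + 11b = 44, which is not ≤ 29. All other constraints are satisfied.

not feasible — violates C3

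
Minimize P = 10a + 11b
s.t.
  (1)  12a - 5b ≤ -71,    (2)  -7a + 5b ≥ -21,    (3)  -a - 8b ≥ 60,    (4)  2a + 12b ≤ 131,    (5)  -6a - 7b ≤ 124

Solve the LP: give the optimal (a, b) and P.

a = -572/41, b = -236/41, minimum P = -8316/41

The binding constraints are -a - 8b = 60 and -6a - 7b = 124.
Solving simultaneously gives a = -572/41, b = -236/41.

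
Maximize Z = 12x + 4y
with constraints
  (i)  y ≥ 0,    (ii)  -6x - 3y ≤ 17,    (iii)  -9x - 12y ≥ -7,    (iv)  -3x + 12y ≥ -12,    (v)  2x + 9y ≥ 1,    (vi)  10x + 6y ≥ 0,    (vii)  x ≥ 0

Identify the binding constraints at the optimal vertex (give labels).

Corner points and Z = 12x + 4y:
  (7/9, 0) → Z = 28/3
  (1/2, 0) → Z = 6
  (0, 7/12) → Z = 7/3
  (0, 1/9) → Z = 4/9

The maximum is at (7/9, 0). Substituting into each constraint, equality holds for (i) and (iii); the remaining constraints have slack.

(i) and (iii)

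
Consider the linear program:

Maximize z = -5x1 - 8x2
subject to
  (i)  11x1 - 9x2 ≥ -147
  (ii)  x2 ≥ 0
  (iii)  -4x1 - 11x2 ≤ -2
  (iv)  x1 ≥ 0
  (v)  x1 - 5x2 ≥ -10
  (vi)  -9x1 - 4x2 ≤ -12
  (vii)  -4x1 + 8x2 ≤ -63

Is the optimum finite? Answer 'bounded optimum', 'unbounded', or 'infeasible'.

Feasible corners and z = -5x1 - 8x2:
  (63/4, 0) → z = -315/4
  (395/12, 103/12) → z = -933/4
The feasible region has finitely many vertices and no improving ray; the maximum is -315/4 at (63/4, 0).

bounded optimum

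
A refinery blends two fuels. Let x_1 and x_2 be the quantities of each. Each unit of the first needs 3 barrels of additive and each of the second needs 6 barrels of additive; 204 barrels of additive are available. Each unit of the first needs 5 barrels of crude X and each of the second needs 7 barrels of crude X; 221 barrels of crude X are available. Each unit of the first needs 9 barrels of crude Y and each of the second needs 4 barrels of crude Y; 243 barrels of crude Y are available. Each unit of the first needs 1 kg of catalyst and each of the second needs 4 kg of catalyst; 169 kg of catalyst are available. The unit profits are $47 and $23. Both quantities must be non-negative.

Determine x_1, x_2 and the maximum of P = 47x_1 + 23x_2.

Vertices and P = 47x_1 + 23x_2:
  (0, 0) → P = 0
  (0, 221/7) → P = 5083/7
  (27, 0) → P = 1269
  (19, 18) → P = 1307

The binding constraints are 5x_1 + 7x_2 = 221 and 9x_1 + 4x_2 = 243.
Solving simultaneously gives x_1 = 19, x_2 = 18.

x_1 = 19, x_2 = 18, maximum P = 1307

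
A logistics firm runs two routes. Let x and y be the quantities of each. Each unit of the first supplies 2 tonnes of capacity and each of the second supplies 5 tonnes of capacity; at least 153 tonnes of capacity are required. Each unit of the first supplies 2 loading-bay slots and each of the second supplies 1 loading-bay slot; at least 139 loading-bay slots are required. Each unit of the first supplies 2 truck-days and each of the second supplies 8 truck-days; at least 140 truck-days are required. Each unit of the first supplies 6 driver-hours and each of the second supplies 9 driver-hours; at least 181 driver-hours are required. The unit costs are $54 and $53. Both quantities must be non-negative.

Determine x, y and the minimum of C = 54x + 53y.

Corner points and C = 54x + 53y:
  (0, 139) → C = 7367
  (153/2, 0) → C = 4131
  (271/4, 7/2) → C = 3844
The feasible region is unbounded (it extends along (0, 1), (1, 0)), but C strictly increases along every unbounded feasible direction, so there is no improving ray and the minimum is attained at a vertex.

At the optimal vertex, 2x + 5y = 153 and 2x + y = 139.
Solving simultaneously gives x = 271/4, y = 7/2.

x = 271/4, y = 7/2, minimum C = 3844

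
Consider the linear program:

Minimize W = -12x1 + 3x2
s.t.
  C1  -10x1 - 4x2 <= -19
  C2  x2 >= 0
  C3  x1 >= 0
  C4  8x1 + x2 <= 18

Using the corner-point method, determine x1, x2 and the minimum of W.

x1 = 9/4, x2 = 0, minimum W = -27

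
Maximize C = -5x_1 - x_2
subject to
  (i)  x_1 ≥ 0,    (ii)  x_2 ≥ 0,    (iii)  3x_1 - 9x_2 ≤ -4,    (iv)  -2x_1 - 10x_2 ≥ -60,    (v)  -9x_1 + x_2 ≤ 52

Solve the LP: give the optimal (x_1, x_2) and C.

x_1 = 0, x_2 = 4/9, maximum C = -4/9

Feasible corners and C = -5x_1 - x_2:
  (0, 4/9) → C = -4/9
  (0, 6) → C = -6
  (125/12, 47/12) → C = -56

The binding constraints are x_1 = 0 and 3x_1 - 9x_2 = -4.
Solving simultaneously gives x_1 = 0, x_2 = 4/9.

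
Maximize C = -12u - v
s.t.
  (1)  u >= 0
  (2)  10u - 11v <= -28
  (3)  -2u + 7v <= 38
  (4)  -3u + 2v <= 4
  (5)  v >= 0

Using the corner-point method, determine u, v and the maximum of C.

u = 12/13, v = 44/13, maximum C = -188/13

Corner points and C = -12u - v:
  (37/8, 27/4) → C = -249/4
  (12/13, 44/13) → C = -188/13
  (48/17, 106/17) → C = -682/17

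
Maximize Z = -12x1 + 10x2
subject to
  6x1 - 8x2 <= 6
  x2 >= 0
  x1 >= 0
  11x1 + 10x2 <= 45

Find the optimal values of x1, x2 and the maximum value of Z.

Vertices and Z = -12x1 + 10x2:
  (1, 0) → Z = -12
  (105/37, 51/37) → Z = -750/37
  (0, 0) → Z = 0
  (0, 9/2) → Z = 45

The binding constraints are x1 = 0 and 11x1 + 10x2 = 45.
Solving simultaneously gives x1 = 0, x2 = 9/2.

x1 = 0, x2 = 9/2, maximum Z = 45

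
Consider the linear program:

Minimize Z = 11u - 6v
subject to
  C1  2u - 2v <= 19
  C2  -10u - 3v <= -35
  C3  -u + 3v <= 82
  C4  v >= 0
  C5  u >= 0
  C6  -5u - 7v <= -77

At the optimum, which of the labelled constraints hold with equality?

Extreme points and Z = 11u - 6v:
  (221/4, 183/4) → Z = 1333/4
  (287/24, 59/24) → Z = 2803/24
  (0, 35/3) → Z = -70
  (14/55, 119/11) → Z = -3416/55
  (0, 82/3) → Z = -164

The minimum is at (0, 82/3). Substituting into each constraint, equality holds for C3 and C5; the remaining constraints have slack.

C3 and C5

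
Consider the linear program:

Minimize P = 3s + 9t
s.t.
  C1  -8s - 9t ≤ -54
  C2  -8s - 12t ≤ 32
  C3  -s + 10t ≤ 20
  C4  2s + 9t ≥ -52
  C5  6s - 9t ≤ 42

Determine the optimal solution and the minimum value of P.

s = 48/7, t = -2/21, minimum P = 138/7

Vertices and P = 3s + 9t:
  (360/89, 214/89) → P = 3006/89
  (48/7, -2/21) → P = 138/7
  (200/17, 54/17) → P = 1086/17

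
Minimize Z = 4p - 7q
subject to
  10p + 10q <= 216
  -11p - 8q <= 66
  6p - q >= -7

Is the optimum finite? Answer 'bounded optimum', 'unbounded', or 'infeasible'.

Corner points and Z = 4p - 7q:
  (73/35, 683/35) → Z = -4489/35
  (-122/59, -319/59) → Z = 1745/59
The feasible region has finitely many vertices and no improving ray; the minimum is -4489/35 at (73/35, 683/35).

bounded optimum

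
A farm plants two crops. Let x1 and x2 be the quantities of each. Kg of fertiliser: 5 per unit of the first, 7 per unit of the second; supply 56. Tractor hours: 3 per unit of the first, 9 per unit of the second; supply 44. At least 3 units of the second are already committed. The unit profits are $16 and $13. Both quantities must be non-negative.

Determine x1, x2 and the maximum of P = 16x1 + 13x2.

x1 = 17/3, x2 = 3, maximum P = 389/3

Extreme points and P = 16x1 + 13x2:
  (0, 44/9) → P = 572/9
  (0, 3) → P = 39
  (17/3, 3) → P = 389/3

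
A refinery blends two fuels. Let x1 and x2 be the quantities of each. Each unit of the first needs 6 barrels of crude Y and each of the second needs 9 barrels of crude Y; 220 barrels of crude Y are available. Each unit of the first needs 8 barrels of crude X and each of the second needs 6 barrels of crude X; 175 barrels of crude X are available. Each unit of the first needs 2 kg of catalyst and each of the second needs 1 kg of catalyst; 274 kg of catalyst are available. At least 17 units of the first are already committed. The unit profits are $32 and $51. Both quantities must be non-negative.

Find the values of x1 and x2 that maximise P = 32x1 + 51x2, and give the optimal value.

x1 = 17, x2 = 13/2, maximum P = 1751/2

Corner points and P = 32x1 + 51x2:
  (175/8, 0) → P = 700
  (17, 0) → P = 544
  (17, 13/2) → P = 1751/2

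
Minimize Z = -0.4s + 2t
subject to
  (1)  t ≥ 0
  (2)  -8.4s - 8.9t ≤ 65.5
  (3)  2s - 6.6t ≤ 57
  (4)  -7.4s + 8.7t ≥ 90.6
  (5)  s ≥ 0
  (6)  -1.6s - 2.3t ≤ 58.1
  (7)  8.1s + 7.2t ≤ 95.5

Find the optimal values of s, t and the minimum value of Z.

The binding constraints are -7.4s + 8.7t = 90.6 and s = 0.
Solving simultaneously gives s = 0, t = 302/29.

s = 0, t = 302/29, minimum Z = 604/29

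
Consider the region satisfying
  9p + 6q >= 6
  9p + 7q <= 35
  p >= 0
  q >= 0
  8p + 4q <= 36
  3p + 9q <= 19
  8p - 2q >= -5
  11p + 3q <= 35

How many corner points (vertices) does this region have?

5

Pairwise boundary intersections that survive every other constraint:
  (0, 1)
  (2/3, 0)
  (0, 19/9)
  (35/11, 0)
  (43/15, 52/45)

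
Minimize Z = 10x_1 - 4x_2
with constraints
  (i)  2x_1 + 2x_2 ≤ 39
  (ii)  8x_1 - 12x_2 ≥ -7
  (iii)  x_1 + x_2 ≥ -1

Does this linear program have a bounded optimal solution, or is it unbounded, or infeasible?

bounded optimum

Corner points and Z = 10x_1 - 4x_2:
  (227/20, 163/20) → Z = 809/10
  (-19/20, -1/20) → Z = -93/10
The feasible region has finitely many vertices and no improving ray; the minimum is -93/10 at (-19/20, -1/20).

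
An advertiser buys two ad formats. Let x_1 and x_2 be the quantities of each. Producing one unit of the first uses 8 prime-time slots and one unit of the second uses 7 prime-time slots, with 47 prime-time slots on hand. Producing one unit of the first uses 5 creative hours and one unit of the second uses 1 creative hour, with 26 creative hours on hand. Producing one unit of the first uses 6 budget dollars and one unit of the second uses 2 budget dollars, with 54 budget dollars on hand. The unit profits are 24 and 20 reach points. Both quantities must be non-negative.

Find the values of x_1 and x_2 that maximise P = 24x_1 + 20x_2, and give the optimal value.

x_1 = 5, x_2 = 1, maximum P = 140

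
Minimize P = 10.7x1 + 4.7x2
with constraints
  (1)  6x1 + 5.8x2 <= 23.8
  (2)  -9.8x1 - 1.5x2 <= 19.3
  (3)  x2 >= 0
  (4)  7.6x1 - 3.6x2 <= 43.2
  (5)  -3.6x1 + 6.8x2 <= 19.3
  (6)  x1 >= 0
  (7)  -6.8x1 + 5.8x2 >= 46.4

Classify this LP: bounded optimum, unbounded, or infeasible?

infeasible

The boundaries 6x1 + 5.8x2 = 23.8 and x2 = 0 meet at (119/30, 0), but that point violates -6.8x1 + 5.8x2 ≥ 46.4. Every candidate vertex is excluded by some other constraint, so the feasible region is empty.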